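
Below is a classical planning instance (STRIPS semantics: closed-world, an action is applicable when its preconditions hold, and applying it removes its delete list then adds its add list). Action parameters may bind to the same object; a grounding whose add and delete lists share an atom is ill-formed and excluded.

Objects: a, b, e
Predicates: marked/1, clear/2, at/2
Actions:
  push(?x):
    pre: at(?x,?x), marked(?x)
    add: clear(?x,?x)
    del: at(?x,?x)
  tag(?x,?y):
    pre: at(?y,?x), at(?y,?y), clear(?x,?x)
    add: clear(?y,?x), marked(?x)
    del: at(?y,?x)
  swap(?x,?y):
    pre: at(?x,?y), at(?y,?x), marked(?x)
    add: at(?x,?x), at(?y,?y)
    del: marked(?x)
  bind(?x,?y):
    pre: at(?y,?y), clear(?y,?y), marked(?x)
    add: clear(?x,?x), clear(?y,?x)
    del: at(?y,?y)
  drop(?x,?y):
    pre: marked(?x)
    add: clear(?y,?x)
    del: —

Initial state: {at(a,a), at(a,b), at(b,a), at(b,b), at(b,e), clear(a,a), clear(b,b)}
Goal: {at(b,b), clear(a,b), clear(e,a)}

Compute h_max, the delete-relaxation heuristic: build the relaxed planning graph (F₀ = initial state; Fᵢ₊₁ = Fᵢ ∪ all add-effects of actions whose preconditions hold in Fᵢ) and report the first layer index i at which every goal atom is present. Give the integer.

2

F0 = init (7 atoms)
F1 = F0 ∪ {clear(a,b), clear(b,a), marked(a), marked(b)}  (11 atoms)
F2 = F1 ∪ {clear(e,a), clear(e,b)}  (13 atoms)
goal ⊆ F2  ⇒  h_max = 2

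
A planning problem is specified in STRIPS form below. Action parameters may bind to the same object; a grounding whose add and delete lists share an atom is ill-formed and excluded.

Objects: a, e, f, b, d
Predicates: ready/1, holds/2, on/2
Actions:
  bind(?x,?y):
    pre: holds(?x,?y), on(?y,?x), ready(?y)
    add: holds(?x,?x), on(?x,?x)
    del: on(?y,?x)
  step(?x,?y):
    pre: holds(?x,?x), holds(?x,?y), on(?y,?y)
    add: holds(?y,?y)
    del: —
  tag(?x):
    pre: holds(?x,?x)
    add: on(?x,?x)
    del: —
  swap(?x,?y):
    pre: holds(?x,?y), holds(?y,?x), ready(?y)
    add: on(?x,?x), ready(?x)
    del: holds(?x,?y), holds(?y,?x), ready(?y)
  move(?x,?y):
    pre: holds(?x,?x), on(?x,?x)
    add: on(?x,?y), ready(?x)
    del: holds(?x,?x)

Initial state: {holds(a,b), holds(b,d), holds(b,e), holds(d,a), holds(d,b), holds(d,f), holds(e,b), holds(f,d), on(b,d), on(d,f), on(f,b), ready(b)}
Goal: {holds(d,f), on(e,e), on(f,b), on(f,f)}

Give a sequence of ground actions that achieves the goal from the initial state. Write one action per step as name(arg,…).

1. bind(d,b)  →  {holds(a,b), holds(b,d), holds(b,e), holds(d,a), holds(d,b), holds(d,d), holds(d,f), holds(e,b), holds(f,d), on(d,d), on(d,f), on(f,b), ready(b)}
2. swap(e,b)  →  {holds(a,b), holds(b,d), holds(d,a), holds(d,b), holds(d,d), holds(d,f), holds(f,d), on(d,d), on(d,f), on(e,e), on(f,b), ready(e)}
3. move(d,a)  →  {holds(a,b), holds(b,d), holds(d,a), holds(d,b), holds(d,f), holds(f,d), on(d,a), on(d,d), on(d,f), on(e,e), on(f,b), ready(d), ready(e)}
4. bind(f,d)  →  {holds(a,b), holds(b,d), holds(d,a), holds(d,b), holds(d,f), holds(f,d), holds(f,f), on(d,a), on(d,d), on(e,e), on(f,b), on(f,f), ready(d), ready(e)}

bind(d,b); swap(e,b); move(d,a); bind(f,d)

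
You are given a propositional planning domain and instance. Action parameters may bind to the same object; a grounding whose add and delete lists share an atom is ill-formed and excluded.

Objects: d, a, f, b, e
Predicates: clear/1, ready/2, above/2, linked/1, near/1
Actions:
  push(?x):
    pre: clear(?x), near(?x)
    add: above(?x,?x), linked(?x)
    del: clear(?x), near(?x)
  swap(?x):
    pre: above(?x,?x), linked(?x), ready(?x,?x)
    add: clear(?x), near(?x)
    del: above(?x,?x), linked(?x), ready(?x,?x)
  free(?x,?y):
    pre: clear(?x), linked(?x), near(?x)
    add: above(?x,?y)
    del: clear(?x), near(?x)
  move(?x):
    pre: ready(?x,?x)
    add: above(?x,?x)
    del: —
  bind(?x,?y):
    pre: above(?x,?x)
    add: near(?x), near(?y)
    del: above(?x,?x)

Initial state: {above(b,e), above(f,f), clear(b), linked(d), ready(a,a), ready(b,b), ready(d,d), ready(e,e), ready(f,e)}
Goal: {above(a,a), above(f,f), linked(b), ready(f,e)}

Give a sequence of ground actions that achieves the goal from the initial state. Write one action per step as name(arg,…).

move(d); move(a); bind(d,b); push(b)

1. move(d)  →  {above(b,e), above(d,d), above(f,f), clear(b), linked(d), ready(a,a), ready(b,b), ready(d,d), ready(e,e), ready(f,e)}
2. move(a)  →  {above(a,a), above(b,e), above(d,d), above(f,f), clear(b), linked(d), ready(a,a), ready(b,b), ready(d,d), ready(e,e), ready(f,e)}
3. bind(d,b)  →  {above(a,a), above(b,e), above(f,f), clear(b), linked(d), near(b), near(d), ready(a,a), ready(b,b), ready(d,d), ready(e,e), ready(f,e)}
4. push(b)  →  {above(a,a), above(b,b), above(b,e), above(f,f), linked(b), linked(d), near(d), ready(a,a), ready(b,b), ready(d,d), ready(e,e), ready(f,e)}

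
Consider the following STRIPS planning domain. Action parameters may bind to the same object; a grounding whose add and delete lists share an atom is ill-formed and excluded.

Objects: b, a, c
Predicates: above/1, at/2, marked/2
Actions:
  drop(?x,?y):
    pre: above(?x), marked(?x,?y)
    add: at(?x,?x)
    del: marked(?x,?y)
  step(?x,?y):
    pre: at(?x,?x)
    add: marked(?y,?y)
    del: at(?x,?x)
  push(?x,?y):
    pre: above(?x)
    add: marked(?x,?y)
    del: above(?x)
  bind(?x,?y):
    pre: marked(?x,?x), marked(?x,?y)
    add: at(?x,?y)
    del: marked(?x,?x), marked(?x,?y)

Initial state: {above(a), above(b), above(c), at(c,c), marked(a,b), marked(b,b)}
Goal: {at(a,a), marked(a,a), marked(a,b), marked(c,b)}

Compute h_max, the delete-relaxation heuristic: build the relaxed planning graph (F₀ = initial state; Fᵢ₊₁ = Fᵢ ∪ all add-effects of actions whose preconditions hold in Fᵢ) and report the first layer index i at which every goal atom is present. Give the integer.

1

F0 = init (6 atoms)
F1 = F0 ∪ {at(a,a), at(b,b), marked(a,a), marked(a,c), marked(b,a), marked(b,c), marked(c,a), marked(c,b), marked(c,c)}  (15 atoms)
goal ⊆ F1  ⇒  h_max = 1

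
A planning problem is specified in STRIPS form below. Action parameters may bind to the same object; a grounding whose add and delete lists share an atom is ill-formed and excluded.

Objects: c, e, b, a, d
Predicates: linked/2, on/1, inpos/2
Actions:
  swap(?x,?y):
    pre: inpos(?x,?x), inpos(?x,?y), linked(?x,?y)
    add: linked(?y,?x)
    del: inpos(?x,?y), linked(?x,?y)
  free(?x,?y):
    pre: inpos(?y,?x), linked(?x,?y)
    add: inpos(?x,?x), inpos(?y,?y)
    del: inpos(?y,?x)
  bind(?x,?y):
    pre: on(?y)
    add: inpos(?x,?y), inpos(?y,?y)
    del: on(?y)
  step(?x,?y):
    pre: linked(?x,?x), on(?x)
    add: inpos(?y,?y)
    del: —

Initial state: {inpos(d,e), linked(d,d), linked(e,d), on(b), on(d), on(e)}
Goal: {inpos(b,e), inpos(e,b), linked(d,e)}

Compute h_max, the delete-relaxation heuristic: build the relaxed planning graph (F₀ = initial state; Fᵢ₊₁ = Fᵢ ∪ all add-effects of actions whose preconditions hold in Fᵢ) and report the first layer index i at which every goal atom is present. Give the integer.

F0 = init (6 atoms)
F1 = F0 ∪ {inpos(a,a), inpos(a,b), inpos(a,d), inpos(a,e), inpos(b,b), inpos(b,d), inpos(b,e), inpos(c,b), inpos(c,c), inpos(c,d), inpos(c,e), inpos(d,b), inpos(d,d), inpos(e,b), inpos(e,d), inpos(e,e)}  (22 atoms)
F2 = F1 ∪ {linked(d,e)}  (23 atoms)
goal ⊆ F2  ⇒  h_max = 2

2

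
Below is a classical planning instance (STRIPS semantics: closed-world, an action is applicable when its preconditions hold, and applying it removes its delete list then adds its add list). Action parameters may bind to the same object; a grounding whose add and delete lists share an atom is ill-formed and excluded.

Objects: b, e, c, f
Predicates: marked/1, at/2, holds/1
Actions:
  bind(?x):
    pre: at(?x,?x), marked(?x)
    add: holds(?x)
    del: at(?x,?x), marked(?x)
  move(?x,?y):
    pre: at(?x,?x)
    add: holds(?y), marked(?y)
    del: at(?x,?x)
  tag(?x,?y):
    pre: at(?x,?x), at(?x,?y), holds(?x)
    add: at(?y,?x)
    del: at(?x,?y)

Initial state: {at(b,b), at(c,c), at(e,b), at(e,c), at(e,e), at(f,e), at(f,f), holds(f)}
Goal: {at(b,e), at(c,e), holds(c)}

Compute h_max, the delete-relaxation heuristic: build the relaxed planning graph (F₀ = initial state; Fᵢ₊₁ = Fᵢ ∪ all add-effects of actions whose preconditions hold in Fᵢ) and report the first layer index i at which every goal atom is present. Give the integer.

2

F0 = init (8 atoms)
F1 = F0 ∪ {at(e,f), holds(b), holds(c), holds(e), marked(b), marked(c), marked(e), marked(f)}  (16 atoms)
F2 = F1 ∪ {at(b,e), at(c,e)}  (18 atoms)
goal ⊆ F2  ⇒  h_max = 2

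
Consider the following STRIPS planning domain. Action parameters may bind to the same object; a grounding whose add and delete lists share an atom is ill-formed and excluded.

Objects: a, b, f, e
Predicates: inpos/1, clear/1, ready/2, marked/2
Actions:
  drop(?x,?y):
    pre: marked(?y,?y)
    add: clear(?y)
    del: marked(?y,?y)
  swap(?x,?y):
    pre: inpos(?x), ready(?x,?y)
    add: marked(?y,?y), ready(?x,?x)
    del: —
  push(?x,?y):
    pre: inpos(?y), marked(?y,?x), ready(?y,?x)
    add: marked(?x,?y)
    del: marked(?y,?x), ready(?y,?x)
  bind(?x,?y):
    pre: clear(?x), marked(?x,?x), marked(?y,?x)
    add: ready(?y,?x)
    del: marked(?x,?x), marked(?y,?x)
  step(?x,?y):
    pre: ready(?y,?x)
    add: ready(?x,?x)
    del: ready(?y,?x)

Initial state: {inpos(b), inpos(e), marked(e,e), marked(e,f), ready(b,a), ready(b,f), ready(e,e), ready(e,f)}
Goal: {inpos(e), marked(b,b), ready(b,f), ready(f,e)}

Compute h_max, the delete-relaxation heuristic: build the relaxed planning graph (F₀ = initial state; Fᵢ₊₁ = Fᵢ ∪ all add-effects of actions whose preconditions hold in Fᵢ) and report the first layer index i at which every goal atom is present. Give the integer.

F0 = init (8 atoms)
F1 = F0 ∪ {clear(e), marked(a,a), marked(f,e), marked(f,f), ready(a,a), ready(b,b), ready(f,f)}  (15 atoms)
F2 = F1 ∪ {clear(a), clear(f), marked(b,b), ready(f,e)}  (19 atoms)
goal ⊆ F2  ⇒  h_max = 2

2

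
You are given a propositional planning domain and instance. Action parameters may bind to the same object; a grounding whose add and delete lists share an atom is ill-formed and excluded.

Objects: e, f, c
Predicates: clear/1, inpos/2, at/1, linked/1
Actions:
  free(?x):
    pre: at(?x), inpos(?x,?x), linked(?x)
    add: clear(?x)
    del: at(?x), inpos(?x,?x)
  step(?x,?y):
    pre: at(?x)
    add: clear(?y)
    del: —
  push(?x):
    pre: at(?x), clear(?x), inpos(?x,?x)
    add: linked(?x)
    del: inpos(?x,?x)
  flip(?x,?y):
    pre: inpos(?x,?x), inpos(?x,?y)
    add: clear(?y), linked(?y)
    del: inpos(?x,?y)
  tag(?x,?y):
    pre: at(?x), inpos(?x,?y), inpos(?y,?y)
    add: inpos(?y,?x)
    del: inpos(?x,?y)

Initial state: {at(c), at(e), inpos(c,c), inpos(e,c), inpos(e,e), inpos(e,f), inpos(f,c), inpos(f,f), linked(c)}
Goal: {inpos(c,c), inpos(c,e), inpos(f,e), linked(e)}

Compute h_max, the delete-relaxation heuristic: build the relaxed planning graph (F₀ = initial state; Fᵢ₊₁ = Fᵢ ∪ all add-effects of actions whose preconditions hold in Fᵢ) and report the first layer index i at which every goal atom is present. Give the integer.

F0 = init (9 atoms)
F1 = F0 ∪ {clear(c), clear(e), clear(f), inpos(c,e), inpos(f,e), linked(e), linked(f)}  (16 atoms)
goal ⊆ F1  ⇒  h_max = 1

1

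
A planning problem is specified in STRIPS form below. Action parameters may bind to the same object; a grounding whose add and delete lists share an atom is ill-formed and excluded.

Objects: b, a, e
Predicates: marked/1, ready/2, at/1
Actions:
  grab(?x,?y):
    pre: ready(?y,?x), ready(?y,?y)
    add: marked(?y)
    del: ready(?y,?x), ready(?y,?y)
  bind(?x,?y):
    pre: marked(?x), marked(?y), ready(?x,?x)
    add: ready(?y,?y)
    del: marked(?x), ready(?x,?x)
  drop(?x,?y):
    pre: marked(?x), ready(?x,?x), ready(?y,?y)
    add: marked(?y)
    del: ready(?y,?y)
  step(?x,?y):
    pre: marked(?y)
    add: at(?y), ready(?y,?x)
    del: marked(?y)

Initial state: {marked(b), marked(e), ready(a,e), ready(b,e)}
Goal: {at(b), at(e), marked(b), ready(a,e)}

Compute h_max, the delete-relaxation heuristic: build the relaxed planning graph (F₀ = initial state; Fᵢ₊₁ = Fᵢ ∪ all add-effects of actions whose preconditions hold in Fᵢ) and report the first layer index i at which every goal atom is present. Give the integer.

F0 = init (4 atoms)
F1 = F0 ∪ {at(b), at(e), ready(b,a), ready(b,b), ready(e,a), ready(e,b), ready(e,e)}  (11 atoms)
goal ⊆ F1  ⇒  h_max = 1

1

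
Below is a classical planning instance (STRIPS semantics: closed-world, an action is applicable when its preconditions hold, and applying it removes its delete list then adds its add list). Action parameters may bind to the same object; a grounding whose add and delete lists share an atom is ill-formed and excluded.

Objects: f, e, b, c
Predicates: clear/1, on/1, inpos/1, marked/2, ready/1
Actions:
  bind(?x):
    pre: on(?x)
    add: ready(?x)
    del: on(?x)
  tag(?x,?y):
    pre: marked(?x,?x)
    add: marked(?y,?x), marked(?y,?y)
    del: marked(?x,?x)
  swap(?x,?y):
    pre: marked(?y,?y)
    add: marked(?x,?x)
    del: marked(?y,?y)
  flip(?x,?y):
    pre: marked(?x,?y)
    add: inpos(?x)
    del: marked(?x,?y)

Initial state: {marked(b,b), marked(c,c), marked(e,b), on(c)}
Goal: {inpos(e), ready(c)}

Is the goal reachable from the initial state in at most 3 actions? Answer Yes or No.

1. bind(c)  →  {marked(b,b), marked(c,c), marked(e,b), ready(c)}
2. flip(e,b)  →  {inpos(e), marked(b,b), marked(c,c), ready(c)}
optimal plan length = 2; 2 ≤ 3

Yes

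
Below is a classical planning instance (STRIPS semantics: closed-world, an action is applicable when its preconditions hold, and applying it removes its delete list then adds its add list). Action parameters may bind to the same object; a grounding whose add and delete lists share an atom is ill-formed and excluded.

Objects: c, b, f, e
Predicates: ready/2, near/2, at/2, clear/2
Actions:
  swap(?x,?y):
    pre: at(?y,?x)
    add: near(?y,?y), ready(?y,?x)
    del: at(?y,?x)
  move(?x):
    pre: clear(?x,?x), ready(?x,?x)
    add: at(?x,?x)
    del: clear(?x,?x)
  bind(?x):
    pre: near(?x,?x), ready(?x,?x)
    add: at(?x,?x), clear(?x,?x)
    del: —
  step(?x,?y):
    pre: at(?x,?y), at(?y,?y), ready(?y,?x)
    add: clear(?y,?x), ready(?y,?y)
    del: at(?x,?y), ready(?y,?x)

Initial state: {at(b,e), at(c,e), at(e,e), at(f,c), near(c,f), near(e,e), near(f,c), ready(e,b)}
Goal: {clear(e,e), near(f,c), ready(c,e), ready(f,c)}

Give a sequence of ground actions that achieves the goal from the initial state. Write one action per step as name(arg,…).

swap(c,f); swap(e,c); swap(e,e); bind(e)

1. swap(c,f)  →  {at(b,e), at(c,e), at(e,e), near(c,f), near(e,e), near(f,c), near(f,f), ready(e,b), ready(f,c)}
2. swap(e,c)  →  {at(b,e), at(e,e), near(c,c), near(c,f), near(e,e), near(f,c), near(f,f), ready(c,e), ready(e,b), ready(f,c)}
3. swap(e,e)  →  {at(b,e), near(c,c), near(c,f), near(e,e), near(f,c), near(f,f), ready(c,e), ready(e,b), ready(e,e), ready(f,c)}
4. bind(e)  →  {at(b,e), at(e,e), clear(e,e), near(c,c), near(c,f), near(e,e), near(f,c), near(f,f), ready(c,e), ready(e,b), ready(e,e), ready(f,c)}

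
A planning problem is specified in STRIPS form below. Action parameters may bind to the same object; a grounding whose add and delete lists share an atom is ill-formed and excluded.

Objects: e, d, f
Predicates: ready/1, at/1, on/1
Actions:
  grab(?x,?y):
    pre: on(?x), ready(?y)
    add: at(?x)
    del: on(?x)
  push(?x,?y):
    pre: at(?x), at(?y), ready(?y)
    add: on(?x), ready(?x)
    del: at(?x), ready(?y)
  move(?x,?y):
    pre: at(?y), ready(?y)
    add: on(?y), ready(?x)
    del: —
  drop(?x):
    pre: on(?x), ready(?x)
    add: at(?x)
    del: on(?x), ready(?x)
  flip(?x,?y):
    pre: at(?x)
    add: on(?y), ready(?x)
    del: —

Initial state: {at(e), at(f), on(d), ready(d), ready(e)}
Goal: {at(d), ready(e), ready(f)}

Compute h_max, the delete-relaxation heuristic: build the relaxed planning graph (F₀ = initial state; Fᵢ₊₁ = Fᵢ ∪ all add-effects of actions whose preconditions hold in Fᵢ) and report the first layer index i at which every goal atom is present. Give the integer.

F0 = init (5 atoms)
F1 = F0 ∪ {at(d), on(e), on(f), ready(f)}  (9 atoms)
goal ⊆ F1  ⇒  h_max = 1

1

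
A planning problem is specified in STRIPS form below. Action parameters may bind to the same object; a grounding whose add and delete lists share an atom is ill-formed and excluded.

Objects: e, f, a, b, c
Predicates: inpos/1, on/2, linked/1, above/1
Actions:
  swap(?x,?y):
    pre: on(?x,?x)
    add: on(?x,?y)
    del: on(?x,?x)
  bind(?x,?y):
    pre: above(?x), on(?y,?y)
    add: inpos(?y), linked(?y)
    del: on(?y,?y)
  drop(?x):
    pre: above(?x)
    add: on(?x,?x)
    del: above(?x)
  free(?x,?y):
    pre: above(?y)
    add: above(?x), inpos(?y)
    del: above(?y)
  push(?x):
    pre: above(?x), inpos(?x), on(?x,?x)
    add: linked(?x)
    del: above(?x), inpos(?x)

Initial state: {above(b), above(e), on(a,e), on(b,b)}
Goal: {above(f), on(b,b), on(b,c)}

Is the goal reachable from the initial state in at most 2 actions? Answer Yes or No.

1. swap(b,c)  →  {above(b), above(e), on(a,e), on(b,c)}
2. drop(b)  →  {above(e), on(a,e), on(b,b), on(b,c)}
3. free(f,e)  →  {above(f), inpos(e), on(a,e), on(b,b), on(b,c)}
optimal plan length = 3; 3 > 2

No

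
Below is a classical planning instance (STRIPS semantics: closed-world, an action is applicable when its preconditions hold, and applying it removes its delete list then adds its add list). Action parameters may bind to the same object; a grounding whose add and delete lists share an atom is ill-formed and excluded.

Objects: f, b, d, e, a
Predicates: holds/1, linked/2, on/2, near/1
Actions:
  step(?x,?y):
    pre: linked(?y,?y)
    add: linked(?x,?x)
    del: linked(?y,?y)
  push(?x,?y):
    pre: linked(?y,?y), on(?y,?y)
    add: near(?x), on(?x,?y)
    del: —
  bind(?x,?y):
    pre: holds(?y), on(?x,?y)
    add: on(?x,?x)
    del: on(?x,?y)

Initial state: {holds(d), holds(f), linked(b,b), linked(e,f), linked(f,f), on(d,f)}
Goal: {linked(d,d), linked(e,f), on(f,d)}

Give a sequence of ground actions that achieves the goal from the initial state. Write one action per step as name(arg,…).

1. step(d,f)  →  {holds(d), holds(f), linked(b,b), linked(d,d), linked(e,f), on(d,f)}
2. bind(d,f)  →  {holds(d), holds(f), linked(b,b), linked(d,d), linked(e,f), on(d,d)}
3. push(f,d)  →  {holds(d), holds(f), linked(b,b), linked(d,d), linked(e,f), near(f), on(d,d), on(f,d)}

step(d,f); bind(d,f); push(f,d)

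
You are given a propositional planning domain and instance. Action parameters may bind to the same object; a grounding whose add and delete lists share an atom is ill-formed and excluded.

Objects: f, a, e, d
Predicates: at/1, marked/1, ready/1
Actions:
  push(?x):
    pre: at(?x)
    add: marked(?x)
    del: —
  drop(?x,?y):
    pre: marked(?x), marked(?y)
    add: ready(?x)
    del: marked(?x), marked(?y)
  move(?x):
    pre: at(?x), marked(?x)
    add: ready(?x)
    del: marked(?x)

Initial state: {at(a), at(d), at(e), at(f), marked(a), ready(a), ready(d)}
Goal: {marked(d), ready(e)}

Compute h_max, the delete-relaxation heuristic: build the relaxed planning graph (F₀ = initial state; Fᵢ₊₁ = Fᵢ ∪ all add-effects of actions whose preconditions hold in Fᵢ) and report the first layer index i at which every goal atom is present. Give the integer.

2

F0 = init (7 atoms)
F1 = F0 ∪ {marked(d), marked(e), marked(f)}  (10 atoms)
F2 = F1 ∪ {ready(e), ready(f)}  (12 atoms)
goal ⊆ F2  ⇒  h_max = 2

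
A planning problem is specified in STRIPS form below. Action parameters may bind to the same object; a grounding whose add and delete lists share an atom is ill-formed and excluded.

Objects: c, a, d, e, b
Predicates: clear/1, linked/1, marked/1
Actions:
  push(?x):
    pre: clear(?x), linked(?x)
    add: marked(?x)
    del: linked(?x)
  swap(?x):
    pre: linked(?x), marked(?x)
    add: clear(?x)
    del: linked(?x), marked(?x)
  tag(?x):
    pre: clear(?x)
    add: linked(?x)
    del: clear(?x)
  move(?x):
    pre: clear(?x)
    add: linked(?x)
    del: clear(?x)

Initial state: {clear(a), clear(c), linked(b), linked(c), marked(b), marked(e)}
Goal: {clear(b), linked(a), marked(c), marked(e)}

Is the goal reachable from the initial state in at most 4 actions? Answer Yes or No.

1. push(c)  →  {clear(a), clear(c), linked(b), marked(b), marked(c), marked(e)}
2. swap(b)  →  {clear(a), clear(b), clear(c), marked(c), marked(e)}
3. tag(a)  →  {clear(b), clear(c), linked(a), marked(c), marked(e)}
optimal plan length = 3; 3 ≤ 4

Yes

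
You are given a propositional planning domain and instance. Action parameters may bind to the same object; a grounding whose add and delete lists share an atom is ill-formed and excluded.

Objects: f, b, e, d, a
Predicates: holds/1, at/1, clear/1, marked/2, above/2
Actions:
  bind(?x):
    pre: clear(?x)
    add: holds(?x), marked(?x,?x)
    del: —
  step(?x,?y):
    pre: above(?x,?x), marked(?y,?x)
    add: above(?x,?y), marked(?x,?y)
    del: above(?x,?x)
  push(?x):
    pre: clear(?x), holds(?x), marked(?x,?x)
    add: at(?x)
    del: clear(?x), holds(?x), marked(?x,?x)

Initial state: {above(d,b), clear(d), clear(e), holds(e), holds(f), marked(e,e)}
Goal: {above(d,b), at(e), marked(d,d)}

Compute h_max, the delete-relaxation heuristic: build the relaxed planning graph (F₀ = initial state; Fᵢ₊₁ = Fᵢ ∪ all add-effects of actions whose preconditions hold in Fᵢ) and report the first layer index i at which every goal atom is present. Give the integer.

F0 = init (6 atoms)
F1 = F0 ∪ {at(e), holds(d), marked(d,d)}  (9 atoms)
goal ⊆ F1  ⇒  h_max = 1

1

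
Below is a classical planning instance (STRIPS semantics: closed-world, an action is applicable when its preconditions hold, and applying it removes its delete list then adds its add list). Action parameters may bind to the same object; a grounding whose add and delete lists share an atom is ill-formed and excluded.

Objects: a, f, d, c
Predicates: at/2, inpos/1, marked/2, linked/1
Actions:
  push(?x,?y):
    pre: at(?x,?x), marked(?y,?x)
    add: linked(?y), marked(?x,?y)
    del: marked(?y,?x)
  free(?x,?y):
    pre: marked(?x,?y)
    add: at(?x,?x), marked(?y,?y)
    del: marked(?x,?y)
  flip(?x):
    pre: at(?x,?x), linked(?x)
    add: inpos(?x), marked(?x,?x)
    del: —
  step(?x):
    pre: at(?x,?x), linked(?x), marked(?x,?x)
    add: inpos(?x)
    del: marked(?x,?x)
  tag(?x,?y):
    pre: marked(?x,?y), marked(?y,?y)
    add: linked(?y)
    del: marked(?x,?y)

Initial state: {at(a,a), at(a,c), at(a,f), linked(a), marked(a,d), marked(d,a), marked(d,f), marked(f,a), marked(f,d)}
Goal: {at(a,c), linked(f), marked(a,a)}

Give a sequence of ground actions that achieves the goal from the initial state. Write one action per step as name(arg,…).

push(a,f); free(d,a)

1. push(a,f)  →  {at(a,a), at(a,c), at(a,f), linked(a), linked(f), marked(a,d), marked(a,f), marked(d,a), marked(d,f), marked(f,d)}
2. free(d,a)  →  {at(a,a), at(a,c), at(a,f), at(d,d), linked(a), linked(f), marked(a,a), marked(a,d), marked(a,f), marked(d,f), marked(f,d)}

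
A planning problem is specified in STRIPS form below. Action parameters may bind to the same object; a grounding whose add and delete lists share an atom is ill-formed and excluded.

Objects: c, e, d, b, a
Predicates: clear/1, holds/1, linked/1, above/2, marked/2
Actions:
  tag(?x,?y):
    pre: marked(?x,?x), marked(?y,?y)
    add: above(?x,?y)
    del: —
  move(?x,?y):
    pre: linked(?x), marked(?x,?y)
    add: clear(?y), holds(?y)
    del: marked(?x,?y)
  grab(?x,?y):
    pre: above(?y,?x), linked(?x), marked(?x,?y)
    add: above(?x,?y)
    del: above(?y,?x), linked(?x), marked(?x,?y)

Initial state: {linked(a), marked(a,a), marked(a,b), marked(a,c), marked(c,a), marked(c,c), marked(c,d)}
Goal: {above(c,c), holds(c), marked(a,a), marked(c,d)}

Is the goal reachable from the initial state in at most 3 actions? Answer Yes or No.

Yes

1. tag(c,c)  →  {above(c,c), linked(a), marked(a,a), marked(a,b), marked(a,c), marked(c,a), marked(c,c), marked(c,d)}
2. move(a,c)  →  {above(c,c), clear(c), holds(c), linked(a), marked(a,a), marked(a,b), marked(c,a), marked(c,c), marked(c,d)}
optimal plan length = 2; 2 ≤ 3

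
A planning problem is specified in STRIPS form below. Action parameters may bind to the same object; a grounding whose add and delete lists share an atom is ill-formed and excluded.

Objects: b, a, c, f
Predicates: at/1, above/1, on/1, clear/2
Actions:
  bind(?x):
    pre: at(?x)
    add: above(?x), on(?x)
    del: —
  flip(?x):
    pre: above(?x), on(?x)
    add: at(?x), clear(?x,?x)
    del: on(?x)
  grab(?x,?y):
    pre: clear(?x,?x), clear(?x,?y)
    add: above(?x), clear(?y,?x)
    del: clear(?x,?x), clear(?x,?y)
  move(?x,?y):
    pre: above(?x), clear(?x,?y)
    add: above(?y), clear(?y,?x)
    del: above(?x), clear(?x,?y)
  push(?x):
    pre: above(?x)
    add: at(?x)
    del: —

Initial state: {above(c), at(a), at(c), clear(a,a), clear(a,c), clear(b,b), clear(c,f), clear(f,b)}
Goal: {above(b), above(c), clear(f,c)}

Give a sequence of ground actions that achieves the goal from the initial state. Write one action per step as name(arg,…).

1. move(c,f)  →  {above(f), at(a), at(c), clear(a,a), clear(a,c), clear(b,b), clear(f,b), clear(f,c)}
2. bind(c)  →  {above(c), above(f), at(a), at(c), clear(a,a), clear(a,c), clear(b,b), clear(f,b), clear(f,c), on(c)}
3. move(f,b)  →  {above(b), above(c), at(a), at(c), clear(a,a), clear(a,c), clear(b,b), clear(b,f), clear(f,c), on(c)}

move(c,f); bind(c); move(f,b)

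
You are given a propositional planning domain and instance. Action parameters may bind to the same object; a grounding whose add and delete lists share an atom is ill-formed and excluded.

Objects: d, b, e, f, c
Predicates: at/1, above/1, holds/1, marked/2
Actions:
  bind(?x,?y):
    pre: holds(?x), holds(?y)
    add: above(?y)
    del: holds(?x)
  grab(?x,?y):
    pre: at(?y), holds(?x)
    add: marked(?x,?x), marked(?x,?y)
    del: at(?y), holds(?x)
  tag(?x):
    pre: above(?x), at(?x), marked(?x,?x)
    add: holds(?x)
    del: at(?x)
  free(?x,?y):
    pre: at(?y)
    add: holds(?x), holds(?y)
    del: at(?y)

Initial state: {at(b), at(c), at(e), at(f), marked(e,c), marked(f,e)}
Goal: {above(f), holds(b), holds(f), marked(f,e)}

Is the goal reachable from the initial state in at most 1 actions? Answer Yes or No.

No

1. free(d,b)  →  {at(c), at(e), at(f), holds(b), holds(d), marked(e,c), marked(f,e)}
2. free(d,f)  →  {at(c), at(e), holds(b), holds(d), holds(f), marked(e,c), marked(f,e)}
3. bind(d,f)  →  {above(f), at(c), at(e), holds(b), holds(f), marked(e,c), marked(f,e)}
optimal plan length = 3; 3 > 1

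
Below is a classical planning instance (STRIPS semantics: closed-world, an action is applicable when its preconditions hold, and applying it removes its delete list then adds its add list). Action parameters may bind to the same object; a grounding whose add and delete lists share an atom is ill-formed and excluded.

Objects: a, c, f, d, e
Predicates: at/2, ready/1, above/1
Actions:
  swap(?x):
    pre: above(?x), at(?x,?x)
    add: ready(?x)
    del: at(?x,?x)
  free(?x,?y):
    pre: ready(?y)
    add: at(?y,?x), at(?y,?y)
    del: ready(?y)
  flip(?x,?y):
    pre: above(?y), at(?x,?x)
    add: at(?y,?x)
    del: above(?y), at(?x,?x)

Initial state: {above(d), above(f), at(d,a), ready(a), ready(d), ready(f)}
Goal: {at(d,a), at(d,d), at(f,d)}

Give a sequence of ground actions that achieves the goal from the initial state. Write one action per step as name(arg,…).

free(a,d); free(d,f)

1. free(a,d)  →  {above(d), above(f), at(d,a), at(d,d), ready(a), ready(f)}
2. free(d,f)  →  {above(d), above(f), at(d,a), at(d,d), at(f,d), at(f,f), ready(a)}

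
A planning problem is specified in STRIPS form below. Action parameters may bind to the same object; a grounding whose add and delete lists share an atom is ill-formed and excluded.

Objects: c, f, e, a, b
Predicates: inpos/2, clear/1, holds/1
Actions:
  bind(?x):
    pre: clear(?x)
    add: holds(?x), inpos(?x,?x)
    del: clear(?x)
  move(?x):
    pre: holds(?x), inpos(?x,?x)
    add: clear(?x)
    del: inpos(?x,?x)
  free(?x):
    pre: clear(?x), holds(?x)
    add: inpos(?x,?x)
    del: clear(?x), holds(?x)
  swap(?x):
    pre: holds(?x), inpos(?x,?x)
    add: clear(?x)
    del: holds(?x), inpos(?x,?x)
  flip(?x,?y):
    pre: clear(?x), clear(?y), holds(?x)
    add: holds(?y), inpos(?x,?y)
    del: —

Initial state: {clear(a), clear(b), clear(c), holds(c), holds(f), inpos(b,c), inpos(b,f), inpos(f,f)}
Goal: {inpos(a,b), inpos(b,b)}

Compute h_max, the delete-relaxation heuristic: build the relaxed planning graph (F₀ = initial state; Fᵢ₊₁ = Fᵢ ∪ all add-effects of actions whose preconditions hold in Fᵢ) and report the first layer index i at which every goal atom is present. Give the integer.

F0 = init (8 atoms)
F1 = F0 ∪ {clear(f), holds(a), holds(b), inpos(a,a), inpos(b,b), inpos(c,a), inpos(c,b), inpos(c,c)}  (16 atoms)
F2 = F1 ∪ {inpos(a,b), inpos(a,c), inpos(a,f), inpos(b,a), inpos(c,f), inpos(f,a), inpos(f,b), inpos(f,c)}  (24 atoms)
goal ⊆ F2  ⇒  h_max = 2

2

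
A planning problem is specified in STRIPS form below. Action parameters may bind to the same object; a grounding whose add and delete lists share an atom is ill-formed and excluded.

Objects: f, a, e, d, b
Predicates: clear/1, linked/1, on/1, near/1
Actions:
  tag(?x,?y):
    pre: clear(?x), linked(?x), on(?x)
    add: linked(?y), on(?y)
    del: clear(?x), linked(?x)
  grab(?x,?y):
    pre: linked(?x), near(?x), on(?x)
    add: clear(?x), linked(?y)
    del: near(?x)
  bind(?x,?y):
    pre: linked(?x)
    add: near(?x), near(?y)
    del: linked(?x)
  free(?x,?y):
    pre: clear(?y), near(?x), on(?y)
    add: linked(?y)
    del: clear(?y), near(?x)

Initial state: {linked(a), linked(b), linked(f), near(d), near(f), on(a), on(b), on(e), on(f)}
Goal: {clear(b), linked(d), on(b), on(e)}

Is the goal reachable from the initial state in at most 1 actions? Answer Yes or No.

No

1. bind(f,b)  →  {linked(a), linked(b), near(b), near(d), near(f), on(a), on(b), on(e), on(f)}
2. grab(b,d)  →  {clear(b), linked(a), linked(b), linked(d), near(d), near(f), on(a), on(b), on(e), on(f)}
optimal plan length = 2; 2 > 1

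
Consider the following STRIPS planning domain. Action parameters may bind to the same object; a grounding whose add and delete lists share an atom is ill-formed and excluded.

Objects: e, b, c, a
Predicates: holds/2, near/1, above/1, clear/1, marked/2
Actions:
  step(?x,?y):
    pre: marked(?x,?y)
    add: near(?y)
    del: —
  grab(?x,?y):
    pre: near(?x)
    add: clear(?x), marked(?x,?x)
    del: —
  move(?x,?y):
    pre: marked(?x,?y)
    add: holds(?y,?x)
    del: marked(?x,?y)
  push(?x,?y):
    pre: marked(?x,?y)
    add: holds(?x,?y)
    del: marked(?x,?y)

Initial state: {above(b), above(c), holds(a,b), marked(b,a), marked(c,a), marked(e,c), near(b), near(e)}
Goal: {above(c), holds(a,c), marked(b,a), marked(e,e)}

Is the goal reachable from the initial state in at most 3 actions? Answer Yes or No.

1. grab(e,e)  →  {above(b), above(c), clear(e), holds(a,b), marked(b,a), marked(c,a), marked(e,c), marked(e,e), near(b), near(e)}
2. move(c,a)  →  {above(b), above(c), clear(e), holds(a,b), holds(a,c), marked(b,a), marked(e,c), marked(e,e), near(b), near(e)}
optimal plan length = 2; 2 ≤ 3

Yes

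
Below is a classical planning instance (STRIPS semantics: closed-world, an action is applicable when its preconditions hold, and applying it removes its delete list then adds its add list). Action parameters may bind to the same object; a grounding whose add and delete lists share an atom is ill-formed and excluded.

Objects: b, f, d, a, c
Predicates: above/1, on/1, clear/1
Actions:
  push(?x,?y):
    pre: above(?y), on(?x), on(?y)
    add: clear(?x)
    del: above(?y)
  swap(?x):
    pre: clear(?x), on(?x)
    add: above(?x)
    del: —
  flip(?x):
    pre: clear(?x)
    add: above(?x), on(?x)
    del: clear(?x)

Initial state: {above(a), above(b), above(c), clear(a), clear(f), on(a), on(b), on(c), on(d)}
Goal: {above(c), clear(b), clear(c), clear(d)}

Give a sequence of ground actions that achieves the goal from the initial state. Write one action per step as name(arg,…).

push(b,b); push(d,a); push(c,c); swap(c)

1. push(b,b)  →  {above(a), above(c), clear(a), clear(b), clear(f), on(a), on(b), on(c), on(d)}
2. push(d,a)  →  {above(c), clear(a), clear(b), clear(d), clear(f), on(a), on(b), on(c), on(d)}
3. push(c,c)  →  {clear(a), clear(b), clear(c), clear(d), clear(f), on(a), on(b), on(c), on(d)}
4. swap(c)  →  {above(c), clear(a), clear(b), clear(c), clear(d), clear(f), on(a), on(b), on(c), on(d)}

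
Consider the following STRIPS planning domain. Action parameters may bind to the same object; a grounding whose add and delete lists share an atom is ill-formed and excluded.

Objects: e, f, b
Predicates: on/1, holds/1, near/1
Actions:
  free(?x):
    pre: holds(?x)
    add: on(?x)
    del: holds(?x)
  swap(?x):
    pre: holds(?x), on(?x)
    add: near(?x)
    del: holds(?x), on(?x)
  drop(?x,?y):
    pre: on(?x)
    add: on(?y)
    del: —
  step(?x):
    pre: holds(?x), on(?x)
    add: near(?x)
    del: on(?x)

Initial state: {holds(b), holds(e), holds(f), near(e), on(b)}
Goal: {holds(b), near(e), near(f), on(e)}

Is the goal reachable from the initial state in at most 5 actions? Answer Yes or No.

Yes

1. free(e)  →  {holds(b), holds(f), near(e), on(b), on(e)}
2. drop(e,f)  →  {holds(b), holds(f), near(e), on(b), on(e), on(f)}
3. swap(f)  →  {holds(b), near(e), near(f), on(b), on(e)}
optimal plan length = 3; 3 ≤ 5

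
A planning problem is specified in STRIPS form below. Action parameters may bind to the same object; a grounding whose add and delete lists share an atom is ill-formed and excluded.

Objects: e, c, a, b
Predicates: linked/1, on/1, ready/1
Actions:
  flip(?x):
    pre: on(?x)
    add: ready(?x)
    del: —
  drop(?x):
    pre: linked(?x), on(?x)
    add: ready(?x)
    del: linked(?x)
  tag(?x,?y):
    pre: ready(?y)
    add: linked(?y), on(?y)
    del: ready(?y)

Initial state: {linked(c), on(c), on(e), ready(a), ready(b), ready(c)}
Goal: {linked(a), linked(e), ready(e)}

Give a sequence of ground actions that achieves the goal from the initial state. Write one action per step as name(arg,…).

1. flip(e)  →  {linked(c), on(c), on(e), ready(a), ready(b), ready(c), ready(e)}
2. tag(e,e)  →  {linked(c), linked(e), on(c), on(e), ready(a), ready(b), ready(c)}
3. flip(e)  →  {linked(c), linked(e), on(c), on(e), ready(a), ready(b), ready(c), ready(e)}
4. tag(e,a)  →  {linked(a), linked(c), linked(e), on(a), on(c), on(e), ready(b), ready(c), ready(e)}

flip(e); tag(e,e); flip(e); tag(e,a)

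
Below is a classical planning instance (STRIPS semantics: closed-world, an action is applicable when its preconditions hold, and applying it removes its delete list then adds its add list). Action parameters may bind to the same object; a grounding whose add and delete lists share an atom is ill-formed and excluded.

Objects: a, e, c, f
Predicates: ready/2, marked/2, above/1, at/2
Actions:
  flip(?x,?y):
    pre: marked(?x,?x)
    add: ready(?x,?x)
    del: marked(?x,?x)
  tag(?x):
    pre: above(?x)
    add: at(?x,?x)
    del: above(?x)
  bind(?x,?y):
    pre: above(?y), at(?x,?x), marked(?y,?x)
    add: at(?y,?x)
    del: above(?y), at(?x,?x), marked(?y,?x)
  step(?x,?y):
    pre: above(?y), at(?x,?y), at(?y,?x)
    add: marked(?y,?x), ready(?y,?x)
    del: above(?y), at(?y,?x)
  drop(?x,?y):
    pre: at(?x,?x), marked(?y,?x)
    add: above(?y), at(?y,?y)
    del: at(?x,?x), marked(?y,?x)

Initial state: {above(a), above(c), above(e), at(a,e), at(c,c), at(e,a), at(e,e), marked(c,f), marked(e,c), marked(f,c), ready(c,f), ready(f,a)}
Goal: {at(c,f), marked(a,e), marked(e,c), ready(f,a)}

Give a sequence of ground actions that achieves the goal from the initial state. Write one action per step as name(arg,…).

1. step(e,a)  →  {above(c), above(e), at(c,c), at(e,a), at(e,e), marked(a,e), marked(c,f), marked(e,c), marked(f,c), ready(a,e), ready(c,f), ready(f,a)}
2. drop(c,f)  →  {above(c), above(e), above(f), at(e,a), at(e,e), at(f,f), marked(a,e), marked(c,f), marked(e,c), ready(a,e), ready(c,f), ready(f,a)}
3. bind(f,c)  →  {above(e), above(f), at(c,f), at(e,a), at(e,e), marked(a,e), marked(e,c), ready(a,e), ready(c,f), ready(f,a)}

step(e,a); drop(c,f); bind(f,c)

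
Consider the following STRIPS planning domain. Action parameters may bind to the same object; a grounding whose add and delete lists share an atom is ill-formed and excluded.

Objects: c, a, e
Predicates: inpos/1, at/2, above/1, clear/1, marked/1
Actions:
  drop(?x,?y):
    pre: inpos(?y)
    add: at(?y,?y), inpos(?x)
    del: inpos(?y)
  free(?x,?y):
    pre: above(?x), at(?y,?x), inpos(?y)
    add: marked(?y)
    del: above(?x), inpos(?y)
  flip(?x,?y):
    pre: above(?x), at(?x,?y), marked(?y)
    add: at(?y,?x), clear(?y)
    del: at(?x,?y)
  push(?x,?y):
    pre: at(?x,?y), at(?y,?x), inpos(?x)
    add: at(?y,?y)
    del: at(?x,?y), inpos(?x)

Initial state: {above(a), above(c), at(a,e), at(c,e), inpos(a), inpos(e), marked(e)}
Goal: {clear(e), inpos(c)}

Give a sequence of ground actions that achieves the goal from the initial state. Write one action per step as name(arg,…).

1. drop(c,a)  →  {above(a), above(c), at(a,a), at(a,e), at(c,e), inpos(c), inpos(e), marked(e)}
2. flip(c,e)  →  {above(a), above(c), at(a,a), at(a,e), at(e,c), clear(e), inpos(c), inpos(e), marked(e)}

drop(c,a); flip(c,e)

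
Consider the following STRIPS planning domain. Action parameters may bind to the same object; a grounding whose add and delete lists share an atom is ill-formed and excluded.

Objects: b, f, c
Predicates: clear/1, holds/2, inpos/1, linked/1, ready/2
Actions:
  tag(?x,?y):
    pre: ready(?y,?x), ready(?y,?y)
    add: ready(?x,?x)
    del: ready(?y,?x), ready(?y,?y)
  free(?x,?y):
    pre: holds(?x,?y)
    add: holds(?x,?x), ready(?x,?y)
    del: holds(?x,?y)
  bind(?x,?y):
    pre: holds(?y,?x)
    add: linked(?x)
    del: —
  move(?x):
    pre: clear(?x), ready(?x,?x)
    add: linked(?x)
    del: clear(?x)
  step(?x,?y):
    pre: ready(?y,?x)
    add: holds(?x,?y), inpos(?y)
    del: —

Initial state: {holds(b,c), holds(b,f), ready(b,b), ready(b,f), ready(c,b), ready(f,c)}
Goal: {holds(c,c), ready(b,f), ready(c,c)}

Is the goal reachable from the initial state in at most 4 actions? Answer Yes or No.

Yes

1. free(b,c)  →  {holds(b,b), holds(b,f), ready(b,b), ready(b,c), ready(b,f), ready(c,b), ready(f,c)}
2. tag(c,b)  →  {holds(b,b), holds(b,f), ready(b,f), ready(c,b), ready(c,c), ready(f,c)}
3. step(c,c)  →  {holds(b,b), holds(b,f), holds(c,c), inpos(c), ready(b,f), ready(c,b), ready(c,c), ready(f,c)}
optimal plan length = 3; 3 ≤ 4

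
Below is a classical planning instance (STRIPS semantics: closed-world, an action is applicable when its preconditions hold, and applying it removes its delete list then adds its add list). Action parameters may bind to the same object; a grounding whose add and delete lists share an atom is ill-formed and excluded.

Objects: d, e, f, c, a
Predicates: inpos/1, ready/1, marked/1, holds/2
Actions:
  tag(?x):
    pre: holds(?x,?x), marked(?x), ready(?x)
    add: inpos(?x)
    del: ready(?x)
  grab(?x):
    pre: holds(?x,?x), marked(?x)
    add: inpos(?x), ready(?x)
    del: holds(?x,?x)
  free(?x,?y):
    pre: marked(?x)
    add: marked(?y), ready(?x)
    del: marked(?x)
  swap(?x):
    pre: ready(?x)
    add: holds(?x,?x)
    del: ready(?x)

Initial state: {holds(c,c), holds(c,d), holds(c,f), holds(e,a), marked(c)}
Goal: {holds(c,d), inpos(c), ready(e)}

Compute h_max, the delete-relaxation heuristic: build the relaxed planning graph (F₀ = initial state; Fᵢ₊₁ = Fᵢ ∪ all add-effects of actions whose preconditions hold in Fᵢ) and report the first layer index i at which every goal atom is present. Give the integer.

F0 = init (5 atoms)
F1 = F0 ∪ {inpos(c), marked(a), marked(d), marked(e), marked(f), ready(c)}  (11 atoms)
F2 = F1 ∪ {ready(a), ready(d), ready(e), ready(f)}  (15 atoms)
goal ⊆ F2  ⇒  h_max = 2

2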